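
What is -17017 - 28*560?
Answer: -32697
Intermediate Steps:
-17017 - 28*560 = -17017 - 1*15680 = -17017 - 15680 = -32697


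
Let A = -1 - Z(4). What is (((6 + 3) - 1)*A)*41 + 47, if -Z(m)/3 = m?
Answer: 3655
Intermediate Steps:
Z(m) = -3*m
A = 11 (A = -1 - (-3)*4 = -1 - 1*(-12) = -1 + 12 = 11)
(((6 + 3) - 1)*A)*41 + 47 = (((6 + 3) - 1)*11)*41 + 47 = ((9 - 1)*11)*41 + 47 = (8*11)*41 + 47 = 88*41 + 47 = 3608 + 47 = 3655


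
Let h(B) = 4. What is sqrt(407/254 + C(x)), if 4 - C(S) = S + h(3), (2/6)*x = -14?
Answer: 5*sqrt(112522)/254 ≈ 6.6032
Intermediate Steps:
x = -42 (x = 3*(-14) = -42)
C(S) = -S (C(S) = 4 - (S + 4) = 4 - (4 + S) = 4 + (-4 - S) = -S)
sqrt(407/254 + C(x)) = sqrt(407/254 - 1*(-42)) = sqrt(407*(1/254) + 42) = sqrt(407/254 + 42) = sqrt(11075/254) = 5*sqrt(112522)/254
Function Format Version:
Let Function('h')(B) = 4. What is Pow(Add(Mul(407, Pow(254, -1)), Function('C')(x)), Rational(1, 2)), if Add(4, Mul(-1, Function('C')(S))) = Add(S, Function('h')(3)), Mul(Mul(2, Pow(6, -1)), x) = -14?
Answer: Mul(Rational(5, 254), Pow(112522, Rational(1, 2))) ≈ 6.6032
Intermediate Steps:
x = -42 (x = Mul(3, -14) = -42)
Function('C')(S) = Mul(-1, S) (Function('C')(S) = Add(4, Mul(-1, Add(S, 4))) = Add(4, Mul(-1, Add(4, S))) = Add(4, Add(-4, Mul(-1, S))) = Mul(-1, S))
Pow(Add(Mul(407, Pow(254, -1)), Function('C')(x)), Rational(1, 2)) = Pow(Add(Mul(407, Pow(254, -1)), Mul(-1, -42)), Rational(1, 2)) = Pow(Add(Mul(407, Rational(1, 254)), 42), Rational(1, 2)) = Pow(Add(Rational(407, 254), 42), Rational(1, 2)) = Pow(Rational(11075, 254), Rational(1, 2)) = Mul(Rational(5, 254), Pow(112522, Rational(1, 2)))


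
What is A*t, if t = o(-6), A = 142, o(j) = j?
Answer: -852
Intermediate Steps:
t = -6
A*t = 142*(-6) = -852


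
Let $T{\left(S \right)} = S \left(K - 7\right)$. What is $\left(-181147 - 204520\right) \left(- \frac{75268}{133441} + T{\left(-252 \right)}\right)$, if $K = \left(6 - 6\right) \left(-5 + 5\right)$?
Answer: $- \frac{90753097435552}{133441} \approx -6.801 \cdot 10^{8}$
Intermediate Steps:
$K = 0$ ($K = 0 \cdot 0 = 0$)
$T{\left(S \right)} = - 7 S$ ($T{\left(S \right)} = S \left(0 - 7\right) = S \left(-7\right) = - 7 S$)
$\left(-181147 - 204520\right) \left(- \frac{75268}{133441} + T{\left(-252 \right)}\right) = \left(-181147 - 204520\right) \left(- \frac{75268}{133441} - -1764\right) = - 385667 \left(\left(-75268\right) \frac{1}{133441} + 1764\right) = - 385667 \left(- \frac{75268}{133441} + 1764\right) = \left(-385667\right) \frac{235314656}{133441} = - \frac{90753097435552}{133441}$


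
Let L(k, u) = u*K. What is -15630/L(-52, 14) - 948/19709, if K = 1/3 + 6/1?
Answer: -462203589/2621297 ≈ -176.33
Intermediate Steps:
K = 19/3 (K = 1*(⅓) + 6*1 = ⅓ + 6 = 19/3 ≈ 6.3333)
L(k, u) = 19*u/3 (L(k, u) = u*(19/3) = 19*u/3)
-15630/L(-52, 14) - 948/19709 = -15630/((19/3)*14) - 948/19709 = -15630/266/3 - 948*1/19709 = -15630*3/266 - 948/19709 = -23445/133 - 948/19709 = -462203589/2621297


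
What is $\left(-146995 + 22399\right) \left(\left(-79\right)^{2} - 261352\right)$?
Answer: $31785810156$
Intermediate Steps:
$\left(-146995 + 22399\right) \left(\left(-79\right)^{2} - 261352\right) = - 124596 \left(6241 - 261352\right) = \left(-124596\right) \left(-255111\right) = 31785810156$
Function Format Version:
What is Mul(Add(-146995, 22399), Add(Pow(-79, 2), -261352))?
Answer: 31785810156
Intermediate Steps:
Mul(Add(-146995, 22399), Add(Pow(-79, 2), -261352)) = Mul(-124596, Add(6241, -261352)) = Mul(-124596, -255111) = 31785810156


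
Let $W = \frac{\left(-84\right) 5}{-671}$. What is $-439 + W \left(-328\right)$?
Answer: $- \frac{432329}{671} \approx -644.31$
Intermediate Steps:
$W = \frac{420}{671}$ ($W = \left(-420\right) \left(- \frac{1}{671}\right) = \frac{420}{671} \approx 0.62593$)
$-439 + W \left(-328\right) = -439 + \frac{420}{671} \left(-328\right) = -439 - \frac{137760}{671} = - \frac{432329}{671}$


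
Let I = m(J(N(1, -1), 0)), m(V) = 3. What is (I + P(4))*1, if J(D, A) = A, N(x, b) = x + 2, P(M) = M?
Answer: 7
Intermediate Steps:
N(x, b) = 2 + x
I = 3
(I + P(4))*1 = (3 + 4)*1 = 7*1 = 7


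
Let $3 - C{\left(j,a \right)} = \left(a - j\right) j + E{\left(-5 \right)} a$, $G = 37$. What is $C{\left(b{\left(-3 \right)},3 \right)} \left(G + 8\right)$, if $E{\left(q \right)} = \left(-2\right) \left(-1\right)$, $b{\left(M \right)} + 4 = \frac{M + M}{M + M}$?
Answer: $675$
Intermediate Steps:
$b{\left(M \right)} = -3$ ($b{\left(M \right)} = -4 + \frac{M + M}{M + M} = -4 + \frac{2 M}{2 M} = -4 + 2 M \frac{1}{2 M} = -4 + 1 = -3$)
$E{\left(q \right)} = 2$
$C{\left(j,a \right)} = 3 - 2 a - j \left(a - j\right)$ ($C{\left(j,a \right)} = 3 - \left(\left(a - j\right) j + 2 a\right) = 3 - \left(j \left(a - j\right) + 2 a\right) = 3 - \left(2 a + j \left(a - j\right)\right) = 3 - 2 a - j \left(a - j\right)$)
$C{\left(b{\left(-3 \right)},3 \right)} \left(G + 8\right) = \left(3 + \left(-3\right)^{2} - 6 - 3 \left(-3\right)\right) \left(37 + 8\right) = \left(3 + 9 - 6 + 9\right) 45 = 15 \cdot 45 = 675$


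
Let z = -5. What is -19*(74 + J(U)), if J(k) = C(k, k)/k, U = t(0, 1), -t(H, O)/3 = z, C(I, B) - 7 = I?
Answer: -21508/15 ≈ -1433.9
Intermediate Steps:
C(I, B) = 7 + I
t(H, O) = 15 (t(H, O) = -3*(-5) = 15)
U = 15
J(k) = (7 + k)/k
-19*(74 + J(U)) = -19*(74 + (7 + 15)/15) = -19*(74 + (1/15)*22) = -19*(74 + 22/15) = -19*1132/15 = -21508/15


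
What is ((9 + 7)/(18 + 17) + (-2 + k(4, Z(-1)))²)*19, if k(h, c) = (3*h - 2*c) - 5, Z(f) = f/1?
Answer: 32889/35 ≈ 939.69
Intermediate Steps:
Z(f) = f (Z(f) = f*1 = f)
k(h, c) = -5 - 2*c + 3*h (k(h, c) = (-2*c + 3*h) - 5 = -5 - 2*c + 3*h)
((9 + 7)/(18 + 17) + (-2 + k(4, Z(-1)))²)*19 = ((9 + 7)/(18 + 17) + (-2 + (-5 - 2*(-1) + 3*4))²)*19 = (16/35 + (-2 + (-5 + 2 + 12))²)*19 = (16*(1/35) + (-2 + 9)²)*19 = (16/35 + 7²)*19 = (16/35 + 49)*19 = (1731/35)*19 = 32889/35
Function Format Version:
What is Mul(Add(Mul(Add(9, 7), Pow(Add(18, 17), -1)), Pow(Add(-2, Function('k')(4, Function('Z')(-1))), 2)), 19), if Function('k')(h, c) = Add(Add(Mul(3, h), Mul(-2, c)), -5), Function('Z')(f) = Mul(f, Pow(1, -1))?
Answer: Rational(32889, 35) ≈ 939.69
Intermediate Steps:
Function('Z')(f) = f (Function('Z')(f) = Mul(f, 1) = f)
Function('k')(h, c) = Add(-5, Mul(-2, c), Mul(3, h)) (Function('k')(h, c) = Add(Add(Mul(-2, c), Mul(3, h)), -5) = Add(-5, Mul(-2, c), Mul(3, h)))
Mul(Add(Mul(Add(9, 7), Pow(Add(18, 17), -1)), Pow(Add(-2, Function('k')(4, Function('Z')(-1))), 2)), 19) = Mul(Add(Mul(Add(9, 7), Pow(Add(18, 17), -1)), Pow(Add(-2, Add(-5, Mul(-2, -1), Mul(3, 4))), 2)), 19) = Mul(Add(Mul(16, Pow(35, -1)), Pow(Add(-2, Add(-5, 2, 12)), 2)), 19) = Mul(Add(Mul(16, Rational(1, 35)), Pow(Add(-2, 9), 2)), 19) = Mul(Add(Rational(16, 35), Pow(7, 2)), 19) = Mul(Add(Rational(16, 35), 49), 19) = Mul(Rational(1731, 35), 19) = Rational(32889, 35)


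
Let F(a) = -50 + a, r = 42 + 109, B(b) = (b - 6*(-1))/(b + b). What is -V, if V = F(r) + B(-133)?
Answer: -26993/266 ≈ -101.48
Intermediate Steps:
B(b) = (6 + b)/(2*b) (B(b) = (b + 6)/((2*b)) = (6 + b)*(1/(2*b)) = (6 + b)/(2*b))
r = 151
V = 26993/266 (V = (-50 + 151) + (½)*(6 - 133)/(-133) = 101 + (½)*(-1/133)*(-127) = 101 + 127/266 = 26993/266 ≈ 101.48)
-V = -1*26993/266 = -26993/266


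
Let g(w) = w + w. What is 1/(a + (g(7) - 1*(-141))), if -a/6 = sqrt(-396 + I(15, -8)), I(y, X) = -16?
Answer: 155/38857 + 12*I*sqrt(103)/38857 ≈ 0.003989 + 0.0031342*I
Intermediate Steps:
g(w) = 2*w
a = -12*I*sqrt(103) (a = -6*sqrt(-396 - 16) = -12*I*sqrt(103) ≈ -121.79*I)
1/(a + (g(7) - 1*(-141))) = 1/(-12*I*sqrt(103) + (2*7 - 1*(-141))) = 1/(-12*I*sqrt(103) + (14 + 141)) = 1/(-12*I*sqrt(103) + 155) = 1/(155 - 12*I*sqrt(103))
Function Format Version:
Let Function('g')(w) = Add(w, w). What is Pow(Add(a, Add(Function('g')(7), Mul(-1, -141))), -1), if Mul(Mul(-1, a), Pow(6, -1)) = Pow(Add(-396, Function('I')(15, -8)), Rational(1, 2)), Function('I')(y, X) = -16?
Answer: Add(Rational(155, 38857), Mul(Rational(12, 38857), I, Pow(103, Rational(1, 2)))) ≈ Add(0.0039890, Mul(0.0031342, I))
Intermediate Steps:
Function('g')(w) = Mul(2, w)
a = Mul(-12, I, Pow(103, Rational(1, 2))) (a = Mul(-6, Pow(Add(-396, -16), Rational(1, 2))) = Mul(-6, Pow(-412, Rational(1, 2))) = Mul(-6, Mul(2, I, Pow(103, Rational(1, 2)))) = Mul(-12, I, Pow(103, Rational(1, 2))) ≈ Mul(-121.79, I))
Pow(Add(a, Add(Function('g')(7), Mul(-1, -141))), -1) = Pow(Add(Mul(-12, I, Pow(103, Rational(1, 2))), Add(Mul(2, 7), Mul(-1, -141))), -1) = Pow(Add(Mul(-12, I, Pow(103, Rational(1, 2))), Add(14, 141)), -1) = Pow(Add(Mul(-12, I, Pow(103, Rational(1, 2))), 155), -1) = Pow(Add(155, Mul(-12, I, Pow(103, Rational(1, 2)))), -1)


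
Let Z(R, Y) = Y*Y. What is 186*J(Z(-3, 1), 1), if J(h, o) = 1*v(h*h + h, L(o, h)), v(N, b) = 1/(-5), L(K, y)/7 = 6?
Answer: -186/5 ≈ -37.200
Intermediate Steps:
Z(R, Y) = Y²
L(K, y) = 42 (L(K, y) = 7*6 = 42)
v(N, b) = -⅕
J(h, o) = -⅕ (J(h, o) = 1*(-⅕) = -⅕)
186*J(Z(-3, 1), 1) = 186*(-⅕) = -186/5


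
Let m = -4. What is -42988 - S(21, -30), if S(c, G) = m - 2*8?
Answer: -42968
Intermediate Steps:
S(c, G) = -20 (S(c, G) = -4 - 2*8 = -4 - 16 = -20)
-42988 - S(21, -30) = -42988 - 1*(-20) = -42988 + 20 = -42968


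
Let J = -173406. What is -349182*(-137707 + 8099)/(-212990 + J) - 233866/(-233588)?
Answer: -1321418814373349/11282183606 ≈ -1.1712e+5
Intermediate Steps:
-349182*(-137707 + 8099)/(-212990 + J) - 233866/(-233588) = -349182*(-137707 + 8099)/(-212990 - 173406) - 233866/(-233588) = -349182/((-386396/(-129608))) - 233866*(-1/233588) = -349182/((-386396*(-1/129608))) + 116933/116794 = -349182/96599/32402 + 116933/116794 = -349182*32402/96599 + 116933/116794 = -11314195164/96599 + 116933/116794 = -1321418814373349/11282183606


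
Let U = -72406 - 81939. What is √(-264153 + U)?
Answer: I*√418498 ≈ 646.91*I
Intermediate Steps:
U = -154345
√(-264153 + U) = √(-264153 - 154345) = √(-418498) = I*√418498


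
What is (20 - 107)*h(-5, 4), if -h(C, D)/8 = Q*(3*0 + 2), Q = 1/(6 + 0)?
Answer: 232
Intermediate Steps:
Q = ⅙ (Q = 1/6 = ⅙ ≈ 0.16667)
h(C, D) = -8/3 (h(C, D) = -4*(3*0 + 2)/3 = -4*(0 + 2)/3 = -4*2/3 = -8*⅓ = -8/3)
(20 - 107)*h(-5, 4) = (20 - 107)*(-8/3) = -87*(-8/3) = 232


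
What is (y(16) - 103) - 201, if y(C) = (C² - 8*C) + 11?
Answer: -165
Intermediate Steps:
y(C) = 11 + C² - 8*C
(y(16) - 103) - 201 = ((11 + 16² - 8*16) - 103) - 201 = ((11 + 256 - 128) - 103) - 201 = (139 - 103) - 201 = 36 - 201 = -165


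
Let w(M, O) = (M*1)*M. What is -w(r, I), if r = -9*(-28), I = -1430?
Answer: -63504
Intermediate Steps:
r = 252
w(M, O) = M**2 (w(M, O) = M*M = M**2)
-w(r, I) = -1*252**2 = -1*63504 = -63504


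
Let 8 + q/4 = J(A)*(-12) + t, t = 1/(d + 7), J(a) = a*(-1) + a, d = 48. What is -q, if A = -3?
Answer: 1756/55 ≈ 31.927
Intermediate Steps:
J(a) = 0 (J(a) = -a + a = 0)
t = 1/55 (t = 1/(48 + 7) = 1/55 ≈ 0.018182)
q = -1756/55 (q = -32 + 4*(0*(-12) + 1/55) = -32 + 4*(0 + 1/55) = -32 + 4*(1/55) = -32 + 4/55 = -1756/55 ≈ -31.927)
-q = -1*(-1756/55) = 1756/55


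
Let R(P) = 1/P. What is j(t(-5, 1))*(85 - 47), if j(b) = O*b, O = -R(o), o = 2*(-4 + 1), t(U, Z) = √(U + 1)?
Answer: 38*I/3 ≈ 12.667*I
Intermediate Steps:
t(U, Z) = √(1 + U)
o = -6 (o = 2*(-3) = -6)
O = ⅙ (O = -1/(-6) = -1*(-⅙) = ⅙ ≈ 0.16667)
j(b) = b/6
j(t(-5, 1))*(85 - 47) = (√(1 - 5)/6)*(85 - 47) = (√(-4)/6)*38 = ((2*I)/6)*38 = (I/3)*38 = 38*I/3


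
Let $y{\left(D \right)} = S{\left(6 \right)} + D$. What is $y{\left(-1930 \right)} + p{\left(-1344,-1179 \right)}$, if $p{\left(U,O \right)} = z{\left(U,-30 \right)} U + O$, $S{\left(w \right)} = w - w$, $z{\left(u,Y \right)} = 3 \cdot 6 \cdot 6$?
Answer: $-148261$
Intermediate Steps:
$z{\left(u,Y \right)} = 108$ ($z{\left(u,Y \right)} = 18 \cdot 6 = 108$)
$S{\left(w \right)} = 0$
$y{\left(D \right)} = D$ ($y{\left(D \right)} = 0 + D = D$)
$p{\left(U,O \right)} = O + 108 U$ ($p{\left(U,O \right)} = 108 U + O = O + 108 U$)
$y{\left(-1930 \right)} + p{\left(-1344,-1179 \right)} = -1930 + \left(-1179 + 108 \left(-1344\right)\right) = -1930 - 146331 = -148261$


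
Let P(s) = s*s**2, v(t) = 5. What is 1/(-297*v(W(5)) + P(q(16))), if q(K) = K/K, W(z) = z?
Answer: -1/1484 ≈ -0.00067385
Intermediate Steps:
q(K) = 1
P(s) = s**3
1/(-297*v(W(5)) + P(q(16))) = 1/(-297*5 + 1**3) = 1/(-1485 + 1) = 1/(-1484) = -1/1484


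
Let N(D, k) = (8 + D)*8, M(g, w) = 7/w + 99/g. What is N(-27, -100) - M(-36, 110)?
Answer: -32849/220 ≈ -149.31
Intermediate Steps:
N(D, k) = 64 + 8*D
N(-27, -100) - M(-36, 110) = (64 + 8*(-27)) - (7/110 + 99/(-36)) = (64 - 216) - (7*(1/110) + 99*(-1/36)) = -152 - (7/110 - 11/4) = -152 - 1*(-591/220) = -152 + 591/220 = -32849/220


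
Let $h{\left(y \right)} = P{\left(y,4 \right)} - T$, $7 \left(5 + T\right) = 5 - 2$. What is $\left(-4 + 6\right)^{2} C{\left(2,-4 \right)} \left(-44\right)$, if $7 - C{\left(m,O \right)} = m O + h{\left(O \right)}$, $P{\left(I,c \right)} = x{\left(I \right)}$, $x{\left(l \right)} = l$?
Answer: $- \frac{17776}{7} \approx -2539.4$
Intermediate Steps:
$T = - \frac{32}{7}$ ($T = -5 + \frac{5 - 2}{7} = -5 + \frac{1}{7} \cdot 3 = -5 + \frac{3}{7} = - \frac{32}{7} \approx -4.5714$)
$P{\left(I,c \right)} = I$
$h{\left(y \right)} = \frac{32}{7} + y$ ($h{\left(y \right)} = y - - \frac{32}{7} = y + \frac{32}{7} = \frac{32}{7} + y$)
$C{\left(m,O \right)} = \frac{17}{7} - O - O m$ ($C{\left(m,O \right)} = 7 - \left(m O + \left(\frac{32}{7} + O\right)\right) = 7 - \left(O m + \left(\frac{32}{7} + O\right)\right) = 7 - \left(\frac{32}{7} + O + O m\right) = \frac{17}{7} - O - O m$)
$\left(-4 + 6\right)^{2} C{\left(2,-4 \right)} \left(-44\right) = \left(-4 + 6\right)^{2} \left(\frac{17}{7} - -4 - \left(-4\right) 2\right) \left(-44\right) = 2^{2} \left(\frac{17}{7} + 4 + 8\right) \left(-44\right) = 4 \cdot \frac{101}{7} \left(-44\right) = \frac{404}{7} \left(-44\right) = - \frac{17776}{7}$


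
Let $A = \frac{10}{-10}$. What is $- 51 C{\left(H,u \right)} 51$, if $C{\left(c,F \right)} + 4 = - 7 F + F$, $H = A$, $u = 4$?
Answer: $72828$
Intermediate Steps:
$A = -1$ ($A = 10 \left(- \frac{1}{10}\right) = -1$)
$H = -1$
$C{\left(c,F \right)} = -4 - 6 F$ ($C{\left(c,F \right)} = -4 + \left(- 7 F + F\right) = -4 - 6 F$)
$- 51 C{\left(H,u \right)} 51 = - 51 \left(-4 - 24\right) 51 = \left(-51\right) \left(-28\right) 51 = 1428 \cdot 51 = 72828$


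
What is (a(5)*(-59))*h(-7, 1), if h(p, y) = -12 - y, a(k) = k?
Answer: 3835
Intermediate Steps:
(a(5)*(-59))*h(-7, 1) = (5*(-59))*(-12 - 1*1) = -295*(-12 - 1) = -295*(-13) = 3835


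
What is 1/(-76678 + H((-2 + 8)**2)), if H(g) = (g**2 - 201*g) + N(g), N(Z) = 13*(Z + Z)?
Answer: -1/81682 ≈ -1.2243e-5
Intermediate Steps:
N(Z) = 26*Z (N(Z) = 13*(2*Z) = 26*Z)
H(g) = g**2 - 175*g (H(g) = (g**2 - 201*g) + 26*g = g**2 - 175*g)
1/(-76678 + H((-2 + 8)**2)) = 1/(-76678 + (-2 + 8)**2*(-175 + (-2 + 8)**2)) = 1/(-76678 + 6**2*(-175 + 6**2)) = 1/(-76678 + 36*(-175 + 36)) = 1/(-76678 + 36*(-139)) = 1/(-76678 - 5004) = 1/(-81682) = -1/81682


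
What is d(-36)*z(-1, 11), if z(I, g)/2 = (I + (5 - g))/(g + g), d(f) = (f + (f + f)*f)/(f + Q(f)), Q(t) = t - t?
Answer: 497/11 ≈ 45.182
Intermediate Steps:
Q(t) = 0
d(f) = (f + 2*f**2)/f (d(f) = (f + (f + f)*f)/(f + 0) = (f + (2*f)*f)/f = (f + 2*f**2)/f)
z(I, g) = (5 + I - g)/g (z(I, g) = 2*((I + (5 - g))/(g + g)) = 2*((5 + I - g)/((2*g))) = 2*((5 + I - g)*(1/(2*g))) = 2*((5 + I - g)/(2*g)) = (5 + I - g)/g)
d(-36)*z(-1, 11) = (1 + 2*(-36))*((5 - 1 - 1*11)/11) = (1 - 72)*((5 - 1 - 11)/11) = -71*(-7)/11 = -71*(-7/11) = 497/11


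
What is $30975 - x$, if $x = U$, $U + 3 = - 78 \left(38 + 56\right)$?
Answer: $38310$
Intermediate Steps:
$U = -7335$ ($U = -3 - 78 \left(38 + 56\right) = -3 - 7332 = -7335$)
$x = -7335$
$30975 - x = 30975 - -7335 = 30975 + 7335 = 38310$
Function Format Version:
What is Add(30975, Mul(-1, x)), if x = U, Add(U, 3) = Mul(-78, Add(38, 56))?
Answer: 38310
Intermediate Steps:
U = -7335 (U = Add(-3, Mul(-78, Add(38, 56))) = Add(-3, Mul(-78, 94)) = Add(-3, -7332) = -7335)
x = -7335
Add(30975, Mul(-1, x)) = Add(30975, Mul(-1, -7335)) = Add(30975, 7335) = 38310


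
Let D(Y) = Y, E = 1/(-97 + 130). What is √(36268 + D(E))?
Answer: √39495885/33 ≈ 190.44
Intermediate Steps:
E = 1/33 ≈ 0.030303
√(36268 + D(E)) = √(36268 + 1/33) = √(1196845/33) = √39495885/33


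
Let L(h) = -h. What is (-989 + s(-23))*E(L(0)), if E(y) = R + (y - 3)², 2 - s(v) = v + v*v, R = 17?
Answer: -38818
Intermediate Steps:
s(v) = 2 - v - v² (s(v) = 2 - (v + v*v) = 2 - (v + v²) = 2 + (-v - v²) = 2 - v - v²)
E(y) = 17 + (-3 + y)² (E(y) = 17 + (y - 3)² = 17 + (-3 + y)²)
(-989 + s(-23))*E(L(0)) = (-989 + (2 - 1*(-23) - 1*(-23)²))*(17 + (-3 - 1*0)²) = (-989 + (2 + 23 - 1*529))*(17 + (-3 + 0)²) = (-989 + (2 + 23 - 529))*(17 + (-3)²) = (-989 - 504)*(17 + 9) = -1493*26 = -38818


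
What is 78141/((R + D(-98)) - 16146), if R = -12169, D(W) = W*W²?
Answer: -3721/46167 ≈ -0.080599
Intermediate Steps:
D(W) = W³
78141/((R + D(-98)) - 16146) = 78141/((-12169 + (-98)³) - 16146) = 78141/((-12169 - 941192) - 16146) = 78141/(-953361 - 16146) = 78141/(-969507) = 78141*(-1/969507) = -3721/46167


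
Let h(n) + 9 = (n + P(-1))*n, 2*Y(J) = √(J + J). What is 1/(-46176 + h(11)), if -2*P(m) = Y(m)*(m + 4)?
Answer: -368512/16975137857 + 66*I*√2/16975137857 ≈ -2.1709e-5 + 5.4985e-9*I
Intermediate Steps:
Y(J) = √2*√J/2 (Y(J) = √(J + J)/2 = √(2*J)/2 = (√2*√J)/2 = √2*√J/2)
P(m) = -√2*√m*(4 + m)/4 (P(m) = -√2*√m/2*(m + 4)/2 = -√2*√m/2*(4 + m)/2 = -√2*√m*(4 + m)/4)
h(n) = -9 + n*(n - 3*I*√2/4) (h(n) = -9 + (n + √2*√(-1)*(-4 - 1*(-1))/4)*n = -9 + (n + √2*I*(-4 + 1)/4)*n = -9 + (n + (¼)*√2*I*(-3))*n = -9 + (n - 3*I*√2/4)*n = -9 + n*(n - 3*I*√2/4))
1/(-46176 + h(11)) = 1/(-46176 + (-9 + 11² - ¾*I*11*√2)) = 1/(-46176 + (-9 + 121 - 33*I*√2/4)) = 1/(-46176 + (112 - 33*I*√2/4)) = 1/(-46064 - 33*I*√2/4)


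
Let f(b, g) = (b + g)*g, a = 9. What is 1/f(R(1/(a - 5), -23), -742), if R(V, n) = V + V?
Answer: 1/550193 ≈ 1.8175e-6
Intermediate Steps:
R(V, n) = 2*V
f(b, g) = g*(b + g)
1/f(R(1/(a - 5), -23), -742) = 1/(-742*(2/(9 - 5) - 742)) = 1/(-742*(2/4 - 742)) = 1/(-742*(2*(¼) - 742)) = 1/(-742*(½ - 742)) = 1/(-742*(-1483/2)) = 1/550193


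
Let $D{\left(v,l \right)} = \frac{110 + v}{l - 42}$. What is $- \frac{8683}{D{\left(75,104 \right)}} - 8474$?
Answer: $- \frac{2106036}{185} \approx -11384.0$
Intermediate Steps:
$D{\left(v,l \right)} = \frac{110 + v}{-42 + l}$
$- \frac{8683}{D{\left(75,104 \right)}} - 8474 = - \frac{8683}{\frac{1}{-42 + 104} \left(110 + 75\right)} - 8474 = - \frac{8683}{\frac{1}{62} \cdot 185} - 8474 = - \frac{8683}{\frac{185}{62}} - 8474 = \left(-8683\right) \frac{62}{185} - 8474 = - \frac{538346}{185} - 8474 = - \frac{2106036}{185}$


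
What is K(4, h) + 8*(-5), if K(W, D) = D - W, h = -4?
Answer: -48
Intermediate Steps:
K(4, h) + 8*(-5) = (-4 - 1*4) + 8*(-5) = (-4 - 4) - 40 = -8 - 40 = -48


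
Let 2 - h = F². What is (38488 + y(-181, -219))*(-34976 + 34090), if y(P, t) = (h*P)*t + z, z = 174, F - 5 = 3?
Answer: 2143195016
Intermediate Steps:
F = 8 (F = 5 + 3 = 8)
h = -62 (h = 2 - 1*8² = 2 - 1*64 = 2 - 64 = -62)
y(P, t) = 174 - 62*P*t (y(P, t) = (-62*P)*t + 174 = -62*P*t + 174 = 174 - 62*P*t)
(38488 + y(-181, -219))*(-34976 + 34090) = (38488 + (174 - 62*(-181)*(-219)))*(-34976 + 34090) = (38488 + (174 - 2457618))*(-886) = (38488 - 2457444)*(-886) = -2418956*(-886) = 2143195016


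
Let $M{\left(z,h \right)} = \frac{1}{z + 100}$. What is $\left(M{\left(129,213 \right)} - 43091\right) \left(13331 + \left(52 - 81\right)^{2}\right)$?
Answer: $- \frac{139847000136}{229} \approx -6.1069 \cdot 10^{8}$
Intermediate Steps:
$M{\left(z,h \right)} = \frac{1}{100 + z}$
$\left(M{\left(129,213 \right)} - 43091\right) \left(13331 + \left(52 - 81\right)^{2}\right) = \left(\frac{1}{100 + 129} - 43091\right) \left(13331 + \left(52 - 81\right)^{2}\right) = \left(\frac{1}{229} - 43091\right) \left(13331 + \left(-29\right)^{2}\right) = \left(\frac{1}{229} - 43091\right) \left(13331 + 841\right) = \left(- \frac{9867838}{229}\right) 14172 = - \frac{139847000136}{229}$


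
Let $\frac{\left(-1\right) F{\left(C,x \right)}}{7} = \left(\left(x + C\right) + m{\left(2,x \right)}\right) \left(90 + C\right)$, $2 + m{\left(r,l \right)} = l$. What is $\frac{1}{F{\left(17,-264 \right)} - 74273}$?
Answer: $\frac{1}{309964} \approx 3.2262 \cdot 10^{-6}$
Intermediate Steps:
$m{\left(r,l \right)} = -2 + l$
$F{\left(C,x \right)} = - 7 \left(90 + C\right) \left(-2 + C + 2 x\right)$ ($F{\left(C,x \right)} = - 7 \left(\left(x + C\right) + \left(-2 + x\right)\right) \left(90 + C\right) = - 7 \left(\left(C + x\right) + \left(-2 + x\right)\right) \left(90 + C\right) = - 7 \left(-2 + C + 2 x\right) \left(90 + C\right) = - 7 \left(90 + C\right) \left(-2 + C + 2 x\right)$)
$\frac{1}{F{\left(17,-264 \right)} - 74273} = \frac{1}{\left(1260 - -332640 - 10472 - 7 \cdot 17^{2} - 238 \left(-264\right)\right) - 74273} = \frac{1}{\left(1260 + 332640 - 10472 - 2023 + 62832\right) - 74273} = \frac{1}{384237 - 74273} = \frac{1}{309964}$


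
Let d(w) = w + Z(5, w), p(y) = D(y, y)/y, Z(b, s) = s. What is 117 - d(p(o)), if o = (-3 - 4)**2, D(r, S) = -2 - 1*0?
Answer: 5737/49 ≈ 117.08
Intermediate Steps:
D(r, S) = -2 (D(r, S) = -2 + 0 = -2)
o = 49 (o = (-7)**2 = 49)
p(y) = -2/y
d(w) = 2*w (d(w) = w + w = 2*w)
117 - d(p(o)) = 117 - 2*(-2/49) = 117 - 2*(-2*1/49) = 117 - 2*(-2)/49 = 117 - 1*(-4/49) = 117 + 4/49 = 5737/49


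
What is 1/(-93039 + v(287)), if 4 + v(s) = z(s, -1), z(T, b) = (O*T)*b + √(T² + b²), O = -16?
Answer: -88451/7823497031 - √82370/7823497031 ≈ -1.1343e-5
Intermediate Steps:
z(T, b) = √(T² + b²) - 16*T*b (z(T, b) = (-16*T)*b + √(T² + b²) = -16*T*b + √(T² + b²) = √(T² + b²) - 16*T*b)
v(s) = -4 + √(1 + s²) + 16*s (v(s) = -4 + (√(s² + (-1)²) - 16*s*(-1)) = -4 + (√(s² + 1) + 16*s) = -4 + (√(1 + s²) + 16*s) = -4 + √(1 + s²) + 16*s)
1/(-93039 + v(287)) = 1/(-93039 + (-4 + √(1 + 287²) + 16*287)) = 1/(-93039 + (-4 + √(1 + 82369) + 4592)) = 1/(-93039 + (-4 + √82370 + 4592)) = 1/(-93039 + (4588 + √82370)) = 1/(-88451 + √82370)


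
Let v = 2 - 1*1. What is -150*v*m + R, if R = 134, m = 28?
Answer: -4066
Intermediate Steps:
v = 1 (v = 2 - 1 = 1)
-150*v*m + R = -150*28 + 134 = -4200 + 134 = -4066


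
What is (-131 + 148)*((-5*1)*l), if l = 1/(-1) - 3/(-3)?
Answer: 0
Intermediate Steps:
l = 0 (l = 1*(-1) - 3*(-⅓) = -1 + 1 = 0)
(-131 + 148)*((-5*1)*l) = (-131 + 148)*(-5*1*0) = 17*(-5*0) = 17*0 = 0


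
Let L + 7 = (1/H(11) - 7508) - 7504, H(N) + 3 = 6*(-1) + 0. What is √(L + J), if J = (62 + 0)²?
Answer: 4*I*√6286/3 ≈ 105.71*I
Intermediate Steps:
H(N) = -9 (H(N) = -3 + (6*(-1) + 0) = -3 + (-6 + 0) = -3 - 6 = -9)
J = 3844 (J = 62² = 3844)
L = -135172/9 (L = -7 + ((1/(-9) - 7508) - 7504) = -7 + ((-⅑ - 7508) - 7504) = -7 + (-67573/9 - 7504) = -7 - 135109/9 = -135172/9 ≈ -15019.)
√(L + J) = √(-135172/9 + 3844) = √(-100576/9) = 4*I*√6286/3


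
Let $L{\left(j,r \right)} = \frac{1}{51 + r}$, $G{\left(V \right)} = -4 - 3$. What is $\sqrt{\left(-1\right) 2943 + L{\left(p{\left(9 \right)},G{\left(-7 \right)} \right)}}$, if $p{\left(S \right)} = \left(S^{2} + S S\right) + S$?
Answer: $\frac{i \sqrt{1424401}}{22} \approx 54.249 i$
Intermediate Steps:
$G{\left(V \right)} = -7$ ($G{\left(V \right)} = -4 - 3 = -7$)
$p{\left(S \right)} = S + 2 S^{2}$ ($p{\left(S \right)} = \left(S^{2} + S^{2}\right) + S = 2 S^{2} + S = S + 2 S^{2}$)
$\sqrt{\left(-1\right) 2943 + L{\left(p{\left(9 \right)},G{\left(-7 \right)} \right)}} = \sqrt{\left(-1\right) 2943 + \frac{1}{51 - 7}} = \sqrt{-2943 + \frac{1}{44}} = \sqrt{- \frac{129491}{44}} = \frac{i \sqrt{1424401}}{22}$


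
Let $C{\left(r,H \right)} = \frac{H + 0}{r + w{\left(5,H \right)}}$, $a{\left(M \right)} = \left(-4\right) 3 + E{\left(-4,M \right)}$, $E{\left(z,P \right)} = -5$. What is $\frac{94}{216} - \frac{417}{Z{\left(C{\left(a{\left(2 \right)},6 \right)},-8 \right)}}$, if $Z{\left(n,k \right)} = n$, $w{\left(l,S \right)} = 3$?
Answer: $\frac{105131}{108} \approx 973.44$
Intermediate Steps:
$a{\left(M \right)} = -17$ ($a{\left(M \right)} = \left(-4\right) 3 - 5 = -12 - 5 = -17$)
$C{\left(r,H \right)} = \frac{H}{3 + r}$ ($C{\left(r,H \right)} = \frac{H + 0}{r + 3} = \frac{H}{3 + r}$)
$\frac{94}{216} - \frac{417}{Z{\left(C{\left(a{\left(2 \right)},6 \right)},-8 \right)}} = \frac{94}{216} - \frac{417}{6 \frac{1}{3 - 17}} = 94 \cdot \frac{1}{216} - \frac{417}{6 \frac{1}{-14}} = \frac{47}{108} - \frac{417}{6 \left(- \frac{1}{14}\right)} = \frac{47}{108} - \frac{417}{- \frac{3}{7}} = \frac{47}{108} - -973 = \frac{47}{108} + 973 = \frac{105131}{108}$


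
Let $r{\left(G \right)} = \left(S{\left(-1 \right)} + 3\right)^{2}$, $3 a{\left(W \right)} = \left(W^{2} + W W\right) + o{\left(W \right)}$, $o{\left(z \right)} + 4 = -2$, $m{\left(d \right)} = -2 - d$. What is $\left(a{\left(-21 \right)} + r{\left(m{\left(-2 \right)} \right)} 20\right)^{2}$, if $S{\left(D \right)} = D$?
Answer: $138384$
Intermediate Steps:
$o{\left(z \right)} = -6$ ($o{\left(z \right)} = -4 - 2 = -6$)
$a{\left(W \right)} = -2 + \frac{2 W^{2}}{3}$ ($a{\left(W \right)} = \frac{\left(W^{2} + W W\right) - 6}{3} = \frac{\left(W^{2} + W^{2}\right) - 6}{3} = \frac{2 W^{2} - 6}{3} = \frac{-6 + 2 W^{2}}{3} = -2 + \frac{2 W^{2}}{3}$)
$r{\left(G \right)} = 4$ ($r{\left(G \right)} = \left(-1 + 3\right)^{2} = 2^{2} = 4$)
$\left(a{\left(-21 \right)} + r{\left(m{\left(-2 \right)} \right)} 20\right)^{2} = \left(\left(-2 + \frac{2 \left(-21\right)^{2}}{3}\right) + 4 \cdot 20\right)^{2} = \left(\left(-2 + \frac{2}{3} \cdot 441\right) + 80\right)^{2} = \left(\left(-2 + 294\right) + 80\right)^{2} = \left(292 + 80\right)^{2} = 372^{2} = 138384$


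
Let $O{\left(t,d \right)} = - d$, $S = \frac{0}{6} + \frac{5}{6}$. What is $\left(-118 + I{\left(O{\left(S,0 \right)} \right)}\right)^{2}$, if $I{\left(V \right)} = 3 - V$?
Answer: $13225$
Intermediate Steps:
$S = \frac{5}{6}$ ($S = 0 \cdot \frac{1}{6} + 5 \cdot \frac{1}{6} = 0 + \frac{5}{6} = \frac{5}{6} \approx 0.83333$)
$\left(-118 + I{\left(O{\left(S,0 \right)} \right)}\right)^{2} = \left(-118 + \left(3 - \left(-1\right) 0\right)\right)^{2} = \left(-118 + \left(3 - 0\right)\right)^{2} = \left(-118 + \left(3 + 0\right)\right)^{2} = \left(-118 + 3\right)^{2} = \left(-115\right)^{2} = 13225$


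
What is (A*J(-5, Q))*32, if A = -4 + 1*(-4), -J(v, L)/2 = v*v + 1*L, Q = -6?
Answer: 9728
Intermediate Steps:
J(v, L) = -2*L - 2*v² (J(v, L) = -2*(v*v + 1*L) = -2*(v² + L) = -2*(L + v²) = -2*L - 2*v²)
A = -8 (A = -4 - 4 = -8)
(A*J(-5, Q))*32 = -8*(-2*(-6) - 2*(-5)²)*32 = -8*(12 - 2*25)*32 = -8*(12 - 50)*32 = -8*(-38)*32 = 304*32 = 9728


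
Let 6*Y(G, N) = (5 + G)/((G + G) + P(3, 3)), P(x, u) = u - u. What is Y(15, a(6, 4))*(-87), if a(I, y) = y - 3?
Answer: -29/3 ≈ -9.6667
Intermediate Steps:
P(x, u) = 0
a(I, y) = -3 + y
Y(G, N) = (5 + G)/(12*G) (Y(G, N) = ((5 + G)/((G + G) + 0))/6 = ((5 + G)/(2*G + 0))/6 = ((5 + G)/((2*G)))/6 = ((5 + G)*(1/(2*G)))/6 = ((5 + G)/(2*G))/6 = (5 + G)/(12*G))
Y(15, a(6, 4))*(-87) = ((1/12)*(5 + 15)/15)*(-87) = ((1/12)*(1/15)*20)*(-87) = (⅑)*(-87) = -29/3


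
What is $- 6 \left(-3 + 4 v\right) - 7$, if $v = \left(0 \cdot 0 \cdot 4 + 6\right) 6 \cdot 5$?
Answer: $-4309$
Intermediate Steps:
$v = 180$ ($v = \left(0 \cdot 4 + 6\right) 6 \cdot 5 = \left(0 + 6\right) 6 \cdot 5 = 6 \cdot 6 \cdot 5 = 36 \cdot 5 = 180$)
$- 6 \left(-3 + 4 v\right) - 7 = - 6 \left(-3 + 4 \cdot 180\right) - 7 = - 6 \left(-3 + 720\right) - 7 = \left(-6\right) 717 - 7 = -4302 - 7 = -4309$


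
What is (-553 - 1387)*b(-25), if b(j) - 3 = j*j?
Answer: -1218320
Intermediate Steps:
b(j) = 3 + j**2 (b(j) = 3 + j*j = 3 + j**2)
(-553 - 1387)*b(-25) = (-553 - 1387)*(3 + (-25)**2) = -1940*(3 + 625) = -1940*628 = -1218320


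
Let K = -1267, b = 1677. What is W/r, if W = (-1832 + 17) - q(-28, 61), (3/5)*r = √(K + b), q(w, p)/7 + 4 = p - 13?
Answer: -6369*√410/2050 ≈ -62.909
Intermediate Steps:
q(w, p) = -119 + 7*p (q(w, p) = -28 + 7*(p - 13) = -28 + 7*(-13 + p) = -28 + (-91 + 7*p) = -119 + 7*p)
r = 5*√410/3 (r = 5*√(-1267 + 1677)/3 = 5*√410/3 ≈ 33.747)
W = -2123 (W = (-1832 + 17) - (-119 + 7*61) = -1815 - (-119 + 427) = -1815 - 1*308 = -1815 - 308 = -2123)
W/r = -2123*3*√410/2050 = -6369*√410/2050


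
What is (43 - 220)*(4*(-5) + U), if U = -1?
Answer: 3717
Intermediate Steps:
(43 - 220)*(4*(-5) + U) = (43 - 220)*(4*(-5) - 1) = -177*(-20 - 1) = -177*(-21) = 3717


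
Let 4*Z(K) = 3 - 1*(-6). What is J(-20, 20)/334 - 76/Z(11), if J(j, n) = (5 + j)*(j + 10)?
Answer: -50093/1503 ≈ -33.329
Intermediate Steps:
J(j, n) = (5 + j)*(10 + j)
Z(K) = 9/4 (Z(K) = (3 - 1*(-6))/4 = (3 + 6)/4 = (¼)*9 = 9/4)
J(-20, 20)/334 - 76/Z(11) = (50 + (-20)² + 15*(-20))/334 - 76/9/4 = (50 + 400 - 300)*(1/334) - 76*4/9 = 150*(1/334) - 304/9 = 75/167 - 304/9 = -50093/1503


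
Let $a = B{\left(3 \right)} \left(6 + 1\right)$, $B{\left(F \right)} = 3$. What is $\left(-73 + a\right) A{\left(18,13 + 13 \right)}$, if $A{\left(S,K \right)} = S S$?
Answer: $-16848$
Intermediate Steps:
$A{\left(S,K \right)} = S^{2}$
$a = 21$ ($a = 3 \left(6 + 1\right) = 3 \cdot 7 = 21$)
$\left(-73 + a\right) A{\left(18,13 + 13 \right)} = \left(-73 + 21\right) 18^{2} = \left(-52\right) 324 = -16848$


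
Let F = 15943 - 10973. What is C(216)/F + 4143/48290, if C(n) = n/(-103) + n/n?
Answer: 105769318/1236006695 ≈ 0.085573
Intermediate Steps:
F = 4970
C(n) = 1 - n/103 (C(n) = n*(-1/103) + 1 = -n/103 + 1 = 1 - n/103)
C(216)/F + 4143/48290 = (1 - 1/103*216)/4970 + 4143/48290 = (1 - 216/103)*(1/4970) + 4143*(1/48290) = -113/103*1/4970 + 4143/48290 = -113/511910 + 4143/48290 = 105769318/1236006695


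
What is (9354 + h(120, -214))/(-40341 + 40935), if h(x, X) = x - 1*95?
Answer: 9379/594 ≈ 15.790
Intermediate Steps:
h(x, X) = -95 + x (h(x, X) = x - 95 = -95 + x)
(9354 + h(120, -214))/(-40341 + 40935) = (9354 + (-95 + 120))/(-40341 + 40935) = (9354 + 25)/594 = 9379*(1/594) = 9379/594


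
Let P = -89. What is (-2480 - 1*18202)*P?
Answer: 1840698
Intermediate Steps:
(-2480 - 1*18202)*P = (-2480 - 1*18202)*(-89) = (-2480 - 18202)*(-89) = -20682*(-89) = 1840698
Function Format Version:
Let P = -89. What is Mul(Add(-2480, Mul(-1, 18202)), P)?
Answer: 1840698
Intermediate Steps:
Mul(Add(-2480, Mul(-1, 18202)), P) = Mul(Add(-2480, Mul(-1, 18202)), -89) = Mul(Add(-2480, -18202), -89) = Mul(-20682, -89) = 1840698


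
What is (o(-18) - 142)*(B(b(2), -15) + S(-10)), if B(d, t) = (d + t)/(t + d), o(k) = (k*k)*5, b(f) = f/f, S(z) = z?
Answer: -13302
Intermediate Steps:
b(f) = 1
o(k) = 5*k**2 (o(k) = k**2*5 = 5*k**2)
B(d, t) = 1 (B(d, t) = (d + t)/(d + t) = 1)
(o(-18) - 142)*(B(b(2), -15) + S(-10)) = (5*(-18)**2 - 142)*(1 - 10) = (5*324 - 142)*(-9) = (1620 - 142)*(-9) = 1478*(-9) = -13302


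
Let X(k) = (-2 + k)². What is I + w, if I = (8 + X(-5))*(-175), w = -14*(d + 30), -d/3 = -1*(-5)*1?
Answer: -10185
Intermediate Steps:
d = -15 (d = -3*(-1*(-5)) = -15 ≈ -15.000)
w = -210 (w = -14*(-15 + 30) = -14*15 = -210)
I = -9975 (I = (8 + (-2 - 5)²)*(-175) = (8 + (-7)²)*(-175) = (8 + 49)*(-175) = 57*(-175) = -9975)
I + w = -9975 - 210 = -10185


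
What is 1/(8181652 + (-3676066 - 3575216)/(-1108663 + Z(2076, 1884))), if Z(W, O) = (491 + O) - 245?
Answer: 1106533/9053275183798 ≈ 1.2222e-7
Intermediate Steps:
Z(W, O) = 246 + O
1/(8181652 + (-3676066 - 3575216)/(-1108663 + Z(2076, 1884))) = 1/(8181652 + (-3676066 - 3575216)/(-1108663 + (246 + 1884))) = 1/(8181652 - 7251282/(-1108663 + 2130)) = 1/(8181652 - 7251282/(-1106533)) = 1/(8181652 - 7251282*(-1/1106533)) = 1/(8181652 + 7251282/1106533) = 1/(9053275183798/1106533) = 1106533/9053275183798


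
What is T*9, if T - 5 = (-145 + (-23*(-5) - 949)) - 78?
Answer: -9468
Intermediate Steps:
T = -1052 (T = 5 + ((-145 + (-23*(-5) - 949)) - 78) = 5 + ((-145 + (115 - 949)) - 78) = 5 + ((-145 - 834) - 78) = 5 + (-979 - 78) = 5 - 1057 = -1052)
T*9 = -1052*9 = -9468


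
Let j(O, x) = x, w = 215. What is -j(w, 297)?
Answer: -297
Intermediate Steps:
-j(w, 297) = -1*297 = -297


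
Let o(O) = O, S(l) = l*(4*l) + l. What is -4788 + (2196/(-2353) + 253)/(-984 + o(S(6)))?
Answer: -67601251/14118 ≈ -4788.3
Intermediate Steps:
S(l) = l + 4*l² (S(l) = 4*l² + l = l + 4*l²)
-4788 + (2196/(-2353) + 253)/(-984 + o(S(6))) = -4788 + (2196/(-2353) + 253)/(-984 + 6*(1 + 4*6)) = -4788 + (2196*(-1/2353) + 253)/(-984 + 6*(1 + 24)) = -4788 + (-2196/2353 + 253)/(-984 + 6*25) = -4788 + 593113/(2353*(-984 + 150)) = -4788 + (593113/2353)/(-834) = -4788 + (593113/2353)*(-1/834) = -4788 - 4267/14118 = -67601251/14118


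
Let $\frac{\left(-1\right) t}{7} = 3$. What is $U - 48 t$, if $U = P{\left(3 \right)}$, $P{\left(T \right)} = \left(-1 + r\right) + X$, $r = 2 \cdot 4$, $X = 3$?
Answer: $1018$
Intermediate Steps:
$t = -21$ ($t = \left(-7\right) 3 = -21$)
$r = 8$
$P{\left(T \right)} = 10$ ($P{\left(T \right)} = \left(-1 + 8\right) + 3 = 7 + 3 = 10$)
$U = 10$
$U - 48 t = 10 - -1008 = 10 + 1008 = 1018$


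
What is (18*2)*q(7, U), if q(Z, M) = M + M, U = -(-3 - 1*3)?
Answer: 432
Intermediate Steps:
U = 6 (U = -(-3 - 3) = -1*(-6) = 6)
q(Z, M) = 2*M
(18*2)*q(7, U) = (18*2)*(2*6) = 36*12 = 432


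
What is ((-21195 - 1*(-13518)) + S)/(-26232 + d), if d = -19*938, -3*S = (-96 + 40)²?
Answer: 26167/132162 ≈ 0.19799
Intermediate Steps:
S = -3136/3 (S = -(-96 + 40)²/3 = -⅓*(-56)² = -⅓*3136 = -3136/3 ≈ -1045.3)
d = -17822
((-21195 - 1*(-13518)) + S)/(-26232 + d) = ((-21195 - 1*(-13518)) - 3136/3)/(-26232 - 17822) = ((-21195 + 13518) - 3136/3)/(-44054) = (-7677 - 3136/3)*(-1/44054) = -26167/3*(-1/44054) = 26167/132162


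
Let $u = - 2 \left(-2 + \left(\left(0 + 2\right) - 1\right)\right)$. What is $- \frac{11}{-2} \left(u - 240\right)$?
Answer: $-1309$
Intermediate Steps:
$u = 2$ ($u = - 2 \left(-2 + \left(2 - 1\right)\right) = - 2 \left(-2 + 1\right) = \left(-2\right) \left(-1\right) = 2$)
$- \frac{11}{-2} \left(u - 240\right) = - \frac{11}{-2} \left(2 - 240\right) = \left(-11\right) \left(- \frac{1}{2}\right) \left(2 - 240\right) = \frac{11}{2} \left(-238\right) = -1309$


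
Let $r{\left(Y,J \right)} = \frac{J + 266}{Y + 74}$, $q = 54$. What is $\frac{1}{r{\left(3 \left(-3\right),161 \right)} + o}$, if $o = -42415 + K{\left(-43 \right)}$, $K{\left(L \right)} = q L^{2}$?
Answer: $\frac{65}{3733442} \approx 1.741 \cdot 10^{-5}$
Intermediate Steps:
$K{\left(L \right)} = 54 L^{2}$
$r{\left(Y,J \right)} = \frac{266 + J}{74 + Y}$
$o = 57431$ ($o = -42415 + 54 \left(-43\right)^{2} = -42415 + 54 \cdot 1849 = -42415 + 99846 = 57431$)
$\frac{1}{r{\left(3 \left(-3\right),161 \right)} + o} = \frac{1}{\frac{266 + 161}{74 + 3 \left(-3\right)} + 57431} = \frac{1}{\frac{1}{74 - 9} \cdot 427 + 57431} = \frac{1}{\frac{1}{65} \cdot 427 + 57431} = \frac{1}{\frac{427}{65} + 57431} = \frac{1}{\frac{3733442}{65}} = \frac{65}{3733442}$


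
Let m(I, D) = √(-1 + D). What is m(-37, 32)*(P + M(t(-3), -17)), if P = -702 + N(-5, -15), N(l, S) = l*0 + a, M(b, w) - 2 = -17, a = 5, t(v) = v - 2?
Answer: -712*√31 ≈ -3964.3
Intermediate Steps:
t(v) = -2 + v
M(b, w) = -15 (M(b, w) = 2 - 17 = -15)
N(l, S) = 5 (N(l, S) = l*0 + 5 = 0 + 5 = 5)
P = -697 (P = -702 + 5 = -697)
m(-37, 32)*(P + M(t(-3), -17)) = √(-1 + 32)*(-697 - 15) = √31*(-712) = -712*√31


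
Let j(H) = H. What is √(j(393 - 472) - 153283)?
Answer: I*√153362 ≈ 391.61*I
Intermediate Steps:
√(j(393 - 472) - 153283) = √((393 - 472) - 153283) = √(-79 - 153283) = √(-153362) = I*√153362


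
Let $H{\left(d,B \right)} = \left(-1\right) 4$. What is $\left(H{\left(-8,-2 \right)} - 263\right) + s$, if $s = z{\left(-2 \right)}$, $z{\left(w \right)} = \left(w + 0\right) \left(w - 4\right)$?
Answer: $-255$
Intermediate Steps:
$z{\left(w \right)} = w \left(-4 + w\right)$
$H{\left(d,B \right)} = -4$
$s = 12$ ($s = - 2 \left(-4 - 2\right) = \left(-2\right) \left(-6\right) = 12$)
$\left(H{\left(-8,-2 \right)} - 263\right) + s = \left(-4 - 263\right) + 12 = -267 + 12 = -255$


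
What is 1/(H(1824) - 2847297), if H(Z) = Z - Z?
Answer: -1/2847297 ≈ -3.5121e-7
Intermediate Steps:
H(Z) = 0
1/(H(1824) - 2847297) = 1/(0 - 2847297) = 1/(-2847297) = -1/2847297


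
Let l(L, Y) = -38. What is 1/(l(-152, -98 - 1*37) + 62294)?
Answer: 1/62256 ≈ 1.6063e-5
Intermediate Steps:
1/(l(-152, -98 - 1*37) + 62294) = 1/(-38 + 62294) = 1/62256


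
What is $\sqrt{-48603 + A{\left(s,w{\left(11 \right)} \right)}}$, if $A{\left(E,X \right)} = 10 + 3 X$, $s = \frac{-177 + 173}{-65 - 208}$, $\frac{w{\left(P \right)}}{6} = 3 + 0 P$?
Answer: $i \sqrt{48539} \approx 220.32 i$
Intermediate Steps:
$w{\left(P \right)} = 18$ ($w{\left(P \right)} = 6 \left(3 + 0 P\right) = 6 \left(3 + 0\right) = 6 \cdot 3 = 18$)
$s = \frac{4}{273}$ ($s = - \frac{4}{-273} = \left(-4\right) \left(- \frac{1}{273}\right) = \frac{4}{273} \approx 0.014652$)
$\sqrt{-48603 + A{\left(s,w{\left(11 \right)} \right)}} = \sqrt{-48603 + \left(10 + 3 \cdot 18\right)} = \sqrt{-48603 + \left(10 + 54\right)} = \sqrt{-48603 + 64} = \sqrt{-48539} = i \sqrt{48539}$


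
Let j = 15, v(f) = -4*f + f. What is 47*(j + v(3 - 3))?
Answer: 705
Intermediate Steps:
v(f) = -3*f
47*(j + v(3 - 3)) = 47*(15 - 3*(3 - 3)) = 47*(15 - 3*0) = 47*(15 + 0) = 47*15 = 705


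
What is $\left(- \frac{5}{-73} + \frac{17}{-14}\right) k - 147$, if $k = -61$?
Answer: $- \frac{78803}{1022} \approx -77.107$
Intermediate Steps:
$\left(- \frac{5}{-73} + \frac{17}{-14}\right) k - 147 = \left(- \frac{5}{-73} + \frac{17}{-14}\right) \left(-61\right) - 147 = \left(\left(-5\right) \left(- \frac{1}{73}\right) + 17 \left(- \frac{1}{14}\right)\right) \left(-61\right) - 147 = \left(\frac{5}{73} - \frac{17}{14}\right) \left(-61\right) - 147 = \left(- \frac{1171}{1022}\right) \left(-61\right) - 147 = \frac{71431}{1022} - 147 = - \frac{78803}{1022}$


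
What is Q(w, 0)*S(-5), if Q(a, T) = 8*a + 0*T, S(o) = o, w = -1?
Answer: 40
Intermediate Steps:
Q(a, T) = 8*a (Q(a, T) = 8*a + 0 = 8*a)
Q(w, 0)*S(-5) = (8*(-1))*(-5) = -8*(-5) = 40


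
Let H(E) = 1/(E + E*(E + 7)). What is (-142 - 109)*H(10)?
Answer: -251/180 ≈ -1.3944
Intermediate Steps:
H(E) = 1/(E + E*(7 + E))
(-142 - 109)*H(10) = (-142 - 109)*(1/(10*(8 + 10))) = -251/(10*18) = -251*1/180 = -251/180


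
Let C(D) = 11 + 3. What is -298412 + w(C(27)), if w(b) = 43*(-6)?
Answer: -298670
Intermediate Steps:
C(D) = 14
w(b) = -258
-298412 + w(C(27)) = -298412 - 258 = -298670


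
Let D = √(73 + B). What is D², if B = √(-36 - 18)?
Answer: 73 + 3*I*√6 ≈ 73.0 + 7.3485*I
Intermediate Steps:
B = 3*I*√6 (B = √(-54) = 3*I*√6 ≈ 7.3485*I)
D = √(73 + 3*I*√6) ≈ 8.5548 + 0.42949*I
D² = (√(73 + 3*I*√6))² = 73 + 3*I*√6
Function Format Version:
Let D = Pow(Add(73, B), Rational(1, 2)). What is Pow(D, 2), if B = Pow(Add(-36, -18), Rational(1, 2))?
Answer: Add(73, Mul(3, I, Pow(6, Rational(1, 2)))) ≈ Add(73.000, Mul(7.3485, I))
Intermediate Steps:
B = Mul(3, I, Pow(6, Rational(1, 2))) (B = Pow(-54, Rational(1, 2)) = Mul(3, I, Pow(6, Rational(1, 2))) ≈ Mul(7.3485, I))
D = Pow(Add(73, Mul(3, I, Pow(6, Rational(1, 2)))), Rational(1, 2)) ≈ Add(8.5548, Mul(0.42949, I))
Pow(D, 2) = Pow(Pow(Add(73, Mul(3, I, Pow(6, Rational(1, 2)))), Rational(1, 2)), 2) = Add(73, Mul(3, I, Pow(6, Rational(1, 2))))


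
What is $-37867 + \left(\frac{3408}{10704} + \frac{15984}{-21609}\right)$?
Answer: $- \frac{20275088318}{535423} \approx -37867.0$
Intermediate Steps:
$-37867 + \left(\frac{3408}{10704} + \frac{15984}{-21609}\right) = -37867 + \left(3408 \cdot \frac{1}{10704} + 15984 \left(- \frac{1}{21609}\right)\right) = -37867 + \left(\frac{71}{223} - \frac{1776}{2401}\right) = -37867 - \frac{225577}{535423} = - \frac{20275088318}{535423}$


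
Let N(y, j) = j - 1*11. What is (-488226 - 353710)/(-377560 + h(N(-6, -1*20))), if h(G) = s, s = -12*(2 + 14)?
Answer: 105242/47219 ≈ 2.2288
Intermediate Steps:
N(y, j) = -11 + j (N(y, j) = j - 11 = -11 + j)
s = -192 (s = -12*16 = -192)
h(G) = -192
(-488226 - 353710)/(-377560 + h(N(-6, -1*20))) = (-488226 - 353710)/(-377560 - 192) = -841936/(-377752) = -841936*(-1/377752) = 105242/47219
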